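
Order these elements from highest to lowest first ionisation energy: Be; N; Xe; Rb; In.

N > Xe > Be > In > Rb

Across a period the outer electron is held more tightly (higher IE₁); down a group it sits in a higher shell, more shielded, and comes off more easily.
These span different periods and groups, so the two trends combine.
In > Rb: In lies to the right of Rb in period 5, so the across-period effect alone puts In higher.
Be > In: period and group pull opposite ways; the down-group shift dominates (900 vs 558 kJ/mol).
Xe > Be: the two effects oppose for this pair; the across-period effect wins (1170 vs 900 kJ/mol).
N > Xe: the two effects oppose for this pair; the down-group effect wins (1402 vs 1170 kJ/mol).
Approximate values (kJ/mol): Be 900, N 1402, Rb 403, In 558, Xe 1170.
So from highest to lowest: N > Xe > Be > In > Rb.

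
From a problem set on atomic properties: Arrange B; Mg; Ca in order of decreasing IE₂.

The second ionization energy removes an electron from the +1 ion. For each element: B⁺ still has 2 valence electrons; Mg⁺ still has 1 valence electron; Ca⁺ still has 1 valence electron.
All are still removing valence electrons, so compare the +1 ions as you would atoms: IE_2 generally rises across a period (higher Z_eff) and falls down a group (larger shell), subject to the usual subshell exceptions.
Valence configurations: B⁺ [He]2s², Mg⁺ [Ne]3s¹, Ca⁺ [Ar]4s¹.
Approximate IE_2 values (kJ/mol): B 2427, Mg 1451, Ca 1145.
So the second ionization energies run Ca < Mg < B.

B, Mg, Ca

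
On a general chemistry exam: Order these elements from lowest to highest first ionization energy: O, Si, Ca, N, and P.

Ca < Si < P < O < N

N is in period 2, group 15; O is in period 2, group 16; Si is in period 3, group 14; P is in period 3, group 15; Ca is in period 4, group 2.
Across a period the outer electron is held more tightly (higher IE₁); down a group it sits in a higher shell, more shielded, and comes off more easily.
These span different periods and groups, so the two trends combine.
Si > Ca: both effects reinforce here, so Si is clearly the higher of the two.
P > Si: P lies to the right of Si in period 3, so the across-period effect alone puts P higher.
O > P: both effects reinforce here, so O is clearly the higher of the two.
N > O: this pair runs against the simple trend — see the exception note.
Note the exception: N has a higher first ionization energy than O, contrary to the simple trend — pairing an electron in O's 2p⁴ costs repulsion energy, so O ionizes more easily than half-filled N (2p³).
Approximate values (kJ/mol): N 1402, O 1314, Si 786, P 1012, Ca 590.
So from lowest to highest: Ca < Si < P < O < N.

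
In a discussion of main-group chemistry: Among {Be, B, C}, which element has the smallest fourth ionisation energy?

C

Consider each +3 ion: Be³⁺ is already 1 electron into the core; B³⁺ is the bare [He] core; C³⁺ still has 1 valence electron.
Breaking into a closed-shell core is much more expensive than removing a leftover valence electron — Be and B have the largest IE_4 here.
Approximate IE_4 values (kJ/mol): Be 21007, B 25026, C 6223.
Overall IE_4 order: C < Be < B.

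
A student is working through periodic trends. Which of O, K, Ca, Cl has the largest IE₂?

O

The second ionization energy removes an electron from the +1 ion. For each element: O⁺ still has 5 valence electrons; K⁺ is the bare [Ar] core; Ca⁺ still has 1 valence electron; Cl⁺ still has 6 valence electrons.
Usually core removal costs more than valence removal, but here the competition is close: a tightly held n=2 valence electron can cost more to remove than an n=3 core electron, so the actual values have to decide it.
Valence configurations: O⁺ [He]2s²2p³, Ca⁺ [Ar]4s¹, Cl⁺ [Ne]3s²3p⁴.
The numbers (kJ/mol): O 3388, K 3052, Ca 1145, Cl 2298.
Putting it together, IE_2: Ca < Cl < K < O.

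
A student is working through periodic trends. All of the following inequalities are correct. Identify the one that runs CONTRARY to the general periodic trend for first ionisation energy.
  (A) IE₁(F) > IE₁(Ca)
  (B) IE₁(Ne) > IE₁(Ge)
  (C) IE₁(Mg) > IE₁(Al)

(C)

The general trend: first ionisation energy increases across a period and decreases down a group.
(A) F (period 2, group 17) vs Ca (period 4, group 2): the stated order agrees with the simple trend.
(B) Ne (period 2, group 18) vs Ge (period 4, group 14): the stated order agrees with the simple trend.
(C) Mg (period 3, group 2) vs Al (period 3, group 13): the stated order contradicts the simple trend.
The exception is (C): Al's single 3p electron is easier to remove than one from Mg's filled 3s².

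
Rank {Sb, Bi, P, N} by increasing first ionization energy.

N is in period 2, group 15; P is in period 3, group 15; Sb is in period 5, group 15; Bi is in period 6, group 15.
Removing the outermost electron gets harder across a period and easier down a group.
All are in group 15, so first ionization energy increases up the group.
So from lowest to highest: Bi < Sb < P < N.

Bi < Sb < P < N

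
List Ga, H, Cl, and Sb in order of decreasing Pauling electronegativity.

Smaller atoms with higher effective nuclear charge are more electronegative.
Neither a single period nor a single group — weigh both effects.
Sb > Ga: period and group pull opposite ways; the across-period shift dominates (2.05 vs 1.81).
H > Sb: the two effects oppose for this pair; the down-group effect wins (2.20 vs 2.05).
Cl > H: period and group pull opposite ways; the across-period shift dominates (3.16 vs 2.20).
Tabulated electronegativity (Pauling): H 2.20, Cl 3.16, Ga 1.81, Sb 2.05.
So from highest to lowest: Cl > H > Sb > Ga.

Cl > H > Sb > Ga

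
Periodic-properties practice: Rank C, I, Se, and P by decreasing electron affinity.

C is in period 2, group 14; P is in period 3, group 15; Se is in period 4, group 16; I is in period 5, group 17.
Atoms with high Z_eff and room in the valence shell (especially the halogens) have the most exothermic electron affinities.
A diagonal step moves right (one effect) and down (the opposite effect) at once.
C > P: period and group pull opposite ways; the down-group shift dominates (122 vs 72 kJ/mol).
Se > C: the two effects oppose for this pair; the across-period effect wins (195 vs 122 kJ/mol).
I > Se: the two effects oppose for this pair; the across-period effect wins (295 vs 195 kJ/mol).
Approximate values (kJ/mol): C 122, P 72, Se 195, I 295.
So from highest to lowest: I > Se > C > P.

I > Se > C > P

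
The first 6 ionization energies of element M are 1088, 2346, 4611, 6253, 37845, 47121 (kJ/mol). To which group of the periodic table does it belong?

Look for the largest jump between consecutive ionization energies: IE5/IE4 ≈ 6.1, far larger than any earlier ratio.
That jump marks the point where a core electron is being removed. So the atom has 4 valence electrons.
A main-group element with 4 valence electrons is in group 14.

Group 14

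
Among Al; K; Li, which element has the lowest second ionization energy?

Al

IE_2 is the cost of taking one more electron from the +1 cation: Al⁺ still has 2 valence electrons; K⁺ is the bare [Ar] core; Li⁺ is the bare [He] core.
Pulling an electron out of a noble-gas core costs far more than removing a remaining valence electron, so K and Li sit at the high end of IE_2.
The numbers (kJ/mol): Al 1817, K 3052, Li 7298.
Hence IE_2: Al < K < Li.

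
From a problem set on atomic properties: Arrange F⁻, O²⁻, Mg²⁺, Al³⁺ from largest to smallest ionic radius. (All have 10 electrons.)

O²⁻ > F⁻ > Mg²⁺ > Al³⁺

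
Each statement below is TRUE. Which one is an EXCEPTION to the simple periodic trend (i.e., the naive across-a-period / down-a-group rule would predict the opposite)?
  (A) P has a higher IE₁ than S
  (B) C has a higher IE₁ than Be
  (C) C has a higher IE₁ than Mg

The general trend: IE₁ increases across a period and decreases down a group.
(A) P (period 3, group 15) vs S (period 3, group 16): the stated order contradicts the simple trend.
(B) C (period 2, group 14) vs Be (period 2, group 2): the stated order agrees with the simple trend.
(C) C (period 2, group 14) vs Mg (period 3, group 2): the stated order agrees with the simple trend.
The exception is (A): S (3p⁴) ionizes more easily than half-filled P (3p³) because the paired 3p electron in S is pushed out by e⁻–e⁻ repulsion.

(A)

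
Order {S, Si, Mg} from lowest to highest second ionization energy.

After 1 electron has been removed, what remains? S⁺ still has 5 valence electrons; Si⁺ still has 3 valence electrons; Mg⁺ still has 1 valence electron.
All are still removing valence electrons, so compare the +1 ions as you would atoms: IE_2 generally rises across a period (higher Z_eff) and falls down a group (larger shell), subject to the usual subshell exceptions.
Valence configurations: S⁺ [Ne]3s²3p³, Si⁺ [Ne]3s²3p¹, Mg⁺ [Ne]3s¹.
Approximate IE_2 values (kJ/mol): S 2252, Si 1577, Mg 1451.
Putting it together, IE_2: Mg < Si < S.

Mg < Si < S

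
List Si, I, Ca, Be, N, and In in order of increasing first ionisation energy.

IE₁ increases left→right with effective nuclear charge and decreases top→bottom as the valence shell moves farther out.
Neither a single period nor a single group — weigh both effects.
Ca > In: period and group pull opposite ways; the down-group shift dominates (590 vs 558 kJ/mol).
Si > Ca: both effects reinforce here, so Si is clearly the higher of the two.
Be > Si: the two effects oppose for this pair; the down-group effect wins (900 vs 786 kJ/mol).
I > Be: the two effects oppose for this pair; the across-period effect wins (1008 vs 900 kJ/mol).
N > I: the two effects oppose for this pair; the down-group effect wins (1402 vs 1008 kJ/mol).
For reference (kJ/mol): Be 900, N 1402, Si 786, Ca 590, In 558, I 1008.
So from lowest to highest: In < Ca < Si < Be < I < N.

In < Ca < Si < Be < I < N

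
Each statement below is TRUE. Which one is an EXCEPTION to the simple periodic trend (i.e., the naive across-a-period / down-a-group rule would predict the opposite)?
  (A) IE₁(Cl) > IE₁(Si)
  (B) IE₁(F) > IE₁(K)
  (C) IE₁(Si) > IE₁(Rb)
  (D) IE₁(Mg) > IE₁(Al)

(D)

The general trend: first ionisation energy increases across a period and decreases down a group.
(A) Cl (period 3, group 17) vs Si (period 3, group 14): the stated order agrees with the simple trend.
(B) F (period 2, group 17) vs K (period 4, group 1): the stated order agrees with the simple trend.
(C) Si (period 3, group 14) vs Rb (period 5, group 1): the stated order agrees with the simple trend.
(D) Mg (period 3, group 2) vs Al (period 3, group 13): the stated order contradicts the simple trend.
The exception is (D): Al's single 3p electron is easier to remove than one from Mg's filled 3s².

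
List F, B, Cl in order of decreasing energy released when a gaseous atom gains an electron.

B is in period 2, group 13; F is in period 2, group 17; Cl is in period 3, group 17.
Adding an electron releases more energy for atoms nearer the top right (short of the noble gases).
Neither a single period nor a single group — weigh both effects.
F > B: both are in period 2; the period trend gives F the larger value.
Cl > F: this pair runs against the simple trend — see the exception note.
Note the exception: Cl has a higher electron affinity than F, contrary to the simple trend — F's small 2p subshell makes the incoming electron feel strong e⁻–e⁻ repulsion, so Cl actually releases more energy on gaining an electron.
Tabulated electron affinity (kJ/mol): B 27, F 328, Cl 349.
So from highest to lowest: Cl > F > B.

Cl > F > B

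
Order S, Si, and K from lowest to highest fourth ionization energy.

Si < S < K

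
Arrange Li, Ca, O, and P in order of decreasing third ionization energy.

Li > O > Ca > P

After 2 electrons have been removed, what remains? Li²⁺ is already 1 electron into the core; Ca²⁺ is the bare [Ar] core; O²⁺ still has 4 valence electrons; P²⁺ still has 3 valence electrons.
Usually core removal costs more than valence removal, but here the competition is close: a tightly held n=2 valence electron can cost more to remove than an n=3 core electron, so the actual values have to decide it.
Valence configurations: O²⁺ [He]2s²2p², P²⁺ [Ne]3s²3p¹.
Tabulated IE_3 (kJ/mol): Li 11815, Ca 4912, O 5300, P 2914.
Overall IE_3 order: P < Ca < O < Li.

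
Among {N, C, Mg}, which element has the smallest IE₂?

After 1 electron has been removed, what remains? N⁺ still has 4 valence electrons; C⁺ still has 3 valence electrons; Mg⁺ still has 1 valence electron.
All are still removing valence electrons, so compare the +1 ions as you would atoms: IE_2 generally rises across a period (higher Z_eff) and falls down a group (larger shell), subject to the usual subshell exceptions.
Valence configurations: N⁺ [He]2s²2p², C⁺ [He]2s²2p¹, Mg⁺ [Ne]3s¹.
The numbers (kJ/mol): N 2856, C 2353, Mg 1451.
Putting it together, IE_2: Mg < C < N.

Mg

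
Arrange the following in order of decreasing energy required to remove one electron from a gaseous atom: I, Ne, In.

Ne > I > In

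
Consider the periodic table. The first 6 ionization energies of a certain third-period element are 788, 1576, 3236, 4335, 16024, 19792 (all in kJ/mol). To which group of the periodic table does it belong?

Group 14

Look for the largest jump between consecutive ionization energies: IE5/IE4 ≈ 3.7, far larger than any earlier ratio.
That jump marks the point where a core electron is being removed. So the atom has 4 valence electrons.
A main-group element with 4 valence electrons is in group 14.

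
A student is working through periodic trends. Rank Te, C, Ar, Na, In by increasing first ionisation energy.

Na < In < Te < C < Ar

C is in period 2, group 14; Na is in period 3, group 1; Ar is in period 3, group 18; In is in period 5, group 13; Te is in period 5, group 16.
IE₁ increases left→right with effective nuclear charge and decreases top→bottom as the valence shell moves farther out.
These span different periods and groups, so the two trends combine.
In > Na: the two effects oppose for this pair; the across-period effect wins (558 vs 496 kJ/mol).
Te > In: both are in period 5; the period trend gives Te the larger value.
C > Te: the two effects oppose for this pair; the down-group effect wins (1086 vs 869 kJ/mol).
Ar > C: period and group pull opposite ways; the across-period shift dominates (1521 vs 1086 kJ/mol).
Tabulated first ionization energy (kJ/mol): C 1086, Na 496, Ar 1521, In 558, Te 869.
So from lowest to highest: Na < In < Te < C < Ar.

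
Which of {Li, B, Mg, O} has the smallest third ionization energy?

B

Consider each +2 ion: Li²⁺ is already 1 electron into the core; B²⁺ still has 1 valence electron; Mg²⁺ is the bare [Ne] core; O²⁺ still has 4 valence electrons.
Pulling an electron out of a noble-gas core costs far more than removing a remaining valence electron, so Mg and Li sit at the high end of IE_3.
Valence configurations: B²⁺ [He]2s¹, O²⁺ [He]2s²2p².
Approximate IE_3 values (kJ/mol): Li 11815, B 3660, Mg 7733, O 5300.
Hence IE_3: B < O < Mg < Li.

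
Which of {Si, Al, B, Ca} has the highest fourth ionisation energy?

The fourth ionization energy removes an electron from the +3 ion. For each element: Si³⁺ still has 1 valence electron; Al³⁺ is the bare [Ne] core; B³⁺ is the bare [He] core; Ca³⁺ is already 1 electron into the core.
Core electrons are held far more tightly than valence electrons, so Ca, Al and B top the IE_4 order.
Tabulated IE_4 (kJ/mol): Si 4356, Al 11577, B 25026, Ca 6491.
Hence IE_4: Si < Ca < Al < B.

B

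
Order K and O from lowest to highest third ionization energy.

Consider each +2 ion: K²⁺ is already 1 electron into the core; O²⁺ still has 4 valence electrons.
Usually core removal costs more than valence removal, but here the competition is close: a tightly held n=2 valence electron can cost more to remove than an n=3 core electron, so the actual values have to decide it.
The numbers (kJ/mol): K 4420, O 5300.
Overall IE_3 order: K < O.

K, O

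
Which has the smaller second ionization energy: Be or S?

The second ionization energy removes an electron from the +1 ion. For each element: Be⁺ still has 1 valence electron; S⁺ still has 5 valence electrons.
All are still removing valence electrons, so compare the +1 ions as you would atoms: IE_2 generally rises across a period (higher Z_eff) and falls down a group (larger shell), subject to the usual subshell exceptions.
Valence configurations: Be⁺ [He]2s¹, S⁺ [Ne]3s²3p³.
Tabulated IE_2 (kJ/mol): Be 1757, S 2252.
So the second ionization energies run Be < S.

Be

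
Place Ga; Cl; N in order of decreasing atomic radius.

Atomic radius shrinks across a period as nuclear charge pulls the same shell inward, and grows down a group as new shells are added.
Here both period and group differ, so the two effects have to be weighed against each other.
Cl > N: the two effects oppose for this pair; the down-group effect wins (99 vs 71 pm).
Ga > Cl: relative to Cl, both the across-period and down-group shifts push Ga's atomic radius up.
Approximate values (pm): N 71, Cl 99, Ga 124.
So from largest to smallest: Ga > Cl > N.

Ga > Cl > N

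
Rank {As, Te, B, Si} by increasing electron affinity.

B is in period 2, group 13; Si is in period 3, group 14; As is in period 4, group 15; Te is in period 5, group 16.
Atoms with high Z_eff and room in the valence shell (especially the halogens) have the most exothermic electron affinities.
A diagonal step moves right (one effect) and down (the opposite effect) at once.
As > B: the two effects oppose for this pair; the across-period effect wins (78 vs 27 kJ/mol).
Si > As: the two effects oppose for this pair; the down-group effect wins (134 vs 78 kJ/mol).
Te > Si: the two effects oppose for this pair; the across-period effect wins (190 vs 134 kJ/mol).
Tabulated electron affinity (kJ/mol): B 27, Si 134, As 78, Te 190.
So from lowest to highest: B < As < Si < Te.

B < As < Si < Te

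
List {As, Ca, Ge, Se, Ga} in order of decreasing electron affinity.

Se > Ge > As > Ga > Ca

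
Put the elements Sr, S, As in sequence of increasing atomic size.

S < As < Sr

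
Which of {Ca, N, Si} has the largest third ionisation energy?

Ca

After 2 electrons have been removed, what remains? Ca²⁺ is the bare [Ar] core; N²⁺ still has 3 valence electrons; Si²⁺ still has 2 valence electrons.
Breaking into a closed-shell core is much more expensive than removing a leftover valence electron — Ca has the largest IE_3 here.
Valence configurations: N²⁺ [He]2s²2p¹, Si²⁺ [Ne]3s².
The numbers (kJ/mol): Ca 4912, N 4578, Si 3232.
Overall IE_3 order: Si < N < Ca.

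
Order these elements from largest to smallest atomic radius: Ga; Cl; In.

Cl is in period 3, group 17; Ga is in period 4, group 13; In is in period 5, group 13.
Radius decreases left→right (rising Z_eff, same n) and increases top→bottom (higher n).
Here both period and group differ, so the two effects have to be weighed against each other.
Ga > Cl: both effects reinforce here, so Ga is clearly the larger of the two.
In > Ga: In sits below Ga in group 13, so the down-group effect alone puts In larger.
For reference (pm): Cl 99, Ga 124, In 142.
So from largest to smallest: In > Ga > Cl.

In, Ga, Cl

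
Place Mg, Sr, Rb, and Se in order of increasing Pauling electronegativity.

Rb, Sr, Mg, Se

Electronegativity increases across a period and decreases down a group, tracking effective nuclear charge and atomic size.
These span different periods and groups, so the two trends combine.
Sr > Rb: Sr lies to the right of Rb in period 5, so the across-period effect alone puts Sr higher.
Mg > Sr: Mg sits above Sr in group 2, so the down-group effect alone puts Mg higher.
Se > Mg: period and group pull opposite ways; the across-period shift dominates (2.55 vs 1.31).
Approximate values (Pauling): Mg 1.31, Se 2.55, Rb 0.82, Sr 0.95.
So from lowest to highest: Rb < Sr < Mg < Se.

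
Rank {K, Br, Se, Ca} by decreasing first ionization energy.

Br, Se, Ca, K

First ionization energy rises across a period (greater Z_eff holds electrons more tightly) and falls down a group (valence electrons are farther from the nucleus).
All lie in period 4, so first ionization energy increases left to right.
So from highest to lowest: Br > Se > Ca > K.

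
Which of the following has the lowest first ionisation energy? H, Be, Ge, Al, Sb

Across a period the outer electron is held more tightly (higher IE₁); down a group it sits in a higher shell, more shielded, and comes off more easily.
These sit on a diagonal, where the across-period and down-group effects partly cancel.
Ge > Al: period and group pull opposite ways; the across-period shift dominates (762 vs 578 kJ/mol).
Sb > Ge: period and group pull opposite ways; the across-period shift dominates (831 vs 762 kJ/mol).
Be > Sb: period and group pull opposite ways; the down-group shift dominates (900 vs 831 kJ/mol).
H > Be: the two effects oppose for this pair; the down-group effect wins (1312 vs 900 kJ/mol).
For reference (kJ/mol): H 1312, Be 900, Al 578, Ge 762, Sb 831.
The lowest first ionisation energy among these belongs to Al.

Al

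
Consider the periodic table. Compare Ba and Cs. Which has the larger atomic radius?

Cs

Radius decreases left→right (rising Z_eff, same n) and increases top→bottom (higher n).
All lie in period 6, so atomic radius increases right to left.
So Cs has the larger atomic radius (Cs > Ba).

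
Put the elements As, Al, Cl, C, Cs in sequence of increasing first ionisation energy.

First ionization energy rises across a period (greater Z_eff holds electrons more tightly) and falls down a group (valence electrons are farther from the nucleus).
Neither a single period nor a single group — weigh both effects.
Al > Cs: both effects reinforce here, so Al is clearly the higher of the two.
As > Al: the two effects oppose for this pair; the across-period effect wins (947 vs 578 kJ/mol).
C > As: the two effects oppose for this pair; the down-group effect wins (1086 vs 947 kJ/mol).
Cl > C: period and group pull opposite ways; the across-period shift dominates (1251 vs 1086 kJ/mol).
Tabulated first ionization energy (kJ/mol): C 1086, Al 578, Cl 1251, As 947, Cs 376.
So from lowest to highest: Cs < Al < As < C < Cl.

Cs, Al, As, C, Cl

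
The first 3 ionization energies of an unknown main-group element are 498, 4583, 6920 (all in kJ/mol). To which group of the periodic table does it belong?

Look for the largest jump between consecutive ionization energies: IE2/IE1 ≈ 9.2, far larger than any earlier ratio.
That jump marks the point where a core electron is being removed. So the atom has 1 valence electron.
A main-group element with 1 valence electron is in group 1.

Group 1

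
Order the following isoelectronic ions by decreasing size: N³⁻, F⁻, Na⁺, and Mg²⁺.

N³⁻ > F⁻ > Na⁺ > Mg²⁺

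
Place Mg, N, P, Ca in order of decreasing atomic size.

N is in period 2, group 15; Mg is in period 3, group 2; P is in period 3, group 15; Ca is in period 4, group 2.
Across a period the added protons contract the valence shell; down a group each new principal shell makes the atom larger.
These span different periods and groups, so the two trends combine.
P > N: P sits below N in group 15, so the down-group effect alone puts P larger.
Mg > P: Mg lies to the left of P in period 3, so the across-period effect alone puts Mg larger.
Ca > Mg: they share group 2; the group trend gives Ca the larger value.
Tabulated atomic radius (pm): N 71, Mg 139, P 111, Ca 171.
So from largest to smallest: Ca > Mg > P > N.

Ca > Mg > P > N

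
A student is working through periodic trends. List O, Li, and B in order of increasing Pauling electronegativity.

Li, B, O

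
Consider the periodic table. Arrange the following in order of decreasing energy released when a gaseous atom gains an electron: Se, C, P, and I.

I > Se > C > P

Electron affinity generally becomes more exothermic across a period toward the halogens and less exothermic down a group.
These sit on a diagonal, where the across-period and down-group effects partly cancel.
C > P: period and group pull opposite ways; the down-group shift dominates (122 vs 72 kJ/mol).
Se > C: period and group pull opposite ways; the across-period shift dominates (195 vs 122 kJ/mol).
I > Se: the two effects oppose for this pair; the across-period effect wins (295 vs 195 kJ/mol).
Approximate values (kJ/mol): C 122, P 72, Se 195, I 295.
So from highest to lowest: I > Se > C > P.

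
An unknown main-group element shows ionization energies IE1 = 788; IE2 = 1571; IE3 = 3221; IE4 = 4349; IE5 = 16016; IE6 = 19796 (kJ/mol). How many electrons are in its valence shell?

Look for the largest jump between consecutive ionization energies: IE5/IE4 ≈ 3.7, far larger than any earlier ratio.
That jump marks the point where a core electron is being removed. So the atom has 4 valence electrons.

4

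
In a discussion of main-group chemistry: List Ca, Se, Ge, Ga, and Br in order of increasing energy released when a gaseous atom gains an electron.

EA tends to increase across a period and decrease down a group, though the pattern is less regular than for IE or radius.
All lie in period 4, so electron affinity increases left to right.
So from lowest to highest: Ca < Ga < Ge < Se < Br.

Ca, Ga, Ge, Se, Br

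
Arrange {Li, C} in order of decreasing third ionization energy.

Li > C

IE_3 is the cost of taking one more electron from the +2 cation: Li²⁺ is already 1 electron into the core; C²⁺ still has 2 valence electrons.
Pulling an electron out of a noble-gas core costs far more than removing a remaining valence electron, so Li sits at the high end of IE_3.
Tabulated IE_3 (kJ/mol): Li 11815, C 4620.
Hence IE_3: C < Li.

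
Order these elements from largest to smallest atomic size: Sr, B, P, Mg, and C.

Sr, Mg, P, B, C

B is in period 2, group 13; C is in period 2, group 14; Mg is in period 3, group 2; P is in period 3, group 15; Sr is in period 5, group 2.
Radius decreases left→right (rising Z_eff, same n) and increases top→bottom (higher n).
These span different periods and groups, so the two trends combine.
B > C: B lies to the left of C in period 2, so the across-period effect alone puts B larger.
P > B: the two effects oppose for this pair; the down-group effect wins (111 vs 85 pm).
Mg > P: both are in period 3; the period trend gives Mg the larger value.
Sr > Mg: Sr sits below Mg in group 2, so the down-group effect alone puts Sr larger.
For reference (pm): B 85, C 75, Mg 139, P 111, Sr 185.
So from largest to smallest: Sr > Mg > P > B > C.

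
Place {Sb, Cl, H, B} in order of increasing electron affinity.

B < H < Sb < Cl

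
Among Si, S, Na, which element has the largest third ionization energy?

The third ionization energy removes an electron from the +2 ion. For each element: Si²⁺ still has 2 valence electrons; S²⁺ still has 4 valence electrons; Na²⁺ is already 1 electron into the core.
Breaking into a closed-shell core is much more expensive than removing a leftover valence electron — Na has the largest IE_3 here.
Valence configurations: Si²⁺ [Ne]3s², S²⁺ [Ne]3s²3p².
Approximate IE_3 values (kJ/mol): Si 3232, S 3357, Na 6910.
So the third ionization energies run Si < S < Na.

Na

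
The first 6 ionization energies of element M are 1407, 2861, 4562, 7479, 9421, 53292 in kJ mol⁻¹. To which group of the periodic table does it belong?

Group 15

Look for the largest jump between consecutive ionization energies: IE6/IE5 ≈ 5.7, far larger than any earlier ratio.
That jump marks the point where a core electron is being removed. So the atom has 5 valence electrons.
A main-group element with 5 valence electrons is in group 15.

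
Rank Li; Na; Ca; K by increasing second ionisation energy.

IE_2 is the cost of taking one more electron from the +1 cation: Li⁺ is the bare [He] core; Na⁺ is the bare [Ne] core; Ca⁺ still has 1 valence electron; K⁺ is the bare [Ar] core.
Pulling an electron out of a noble-gas core costs far more than removing a remaining valence electron, so K, Na and Li sit at the high end of IE_2.
The numbers (kJ/mol): Li 7298, Na 4562, Ca 1145, K 3052.
Hence IE_2: Ca < K < Na < Li.

Ca, K, Na, Li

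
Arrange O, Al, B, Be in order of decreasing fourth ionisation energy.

B, Be, Al, O

IE_4 is the cost of taking one more electron from the +3 cation: O³⁺ still has 3 valence electrons; Al³⁺ is the bare [Ne] core; B³⁺ is the bare [He] core; Be³⁺ is already 1 electron into the core.
Core electrons are held far more tightly than valence electrons, so Al, Be and B top the IE_4 order.
The numbers (kJ/mol): O 7469, Al 11577, B 25026, Be 21007.
Putting it together, IE_4: O < Al < Be < B.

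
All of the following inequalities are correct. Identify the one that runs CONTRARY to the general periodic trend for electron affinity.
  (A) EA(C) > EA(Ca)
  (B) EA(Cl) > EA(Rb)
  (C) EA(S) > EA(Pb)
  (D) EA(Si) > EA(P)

(D)

The general trend: electron affinity increases across a period and decreases down a group.
(A) C (period 2, group 14) vs Ca (period 4, group 2): the stated order agrees with the simple trend.
(B) Cl (period 3, group 17) vs Rb (period 5, group 1): the stated order agrees with the simple trend.
(C) S (period 3, group 16) vs Pb (period 6, group 14): the stated order agrees with the simple trend.
(D) Si (period 3, group 14) vs P (period 3, group 15): the stated order contradicts the simple trend.
The exception is (D): adding an electron to P's half-filled 3p³ is unfavourable, so Si (3p²) has the more exothermic EA.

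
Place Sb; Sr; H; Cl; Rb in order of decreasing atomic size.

H is in period 1, group 1; Cl is in period 3, group 17; Rb is in period 5, group 1; Sr is in period 5, group 2; Sb is in period 5, group 15.
Moving right in a period, electrons are added to the same shell under a stronger nuclear pull, so atoms get smaller; moving down, a new shell is opened and atoms get larger.
Neither a single period nor a single group — weigh both effects.
Cl > H: the two effects oppose for this pair; the down-group effect wins (99 vs 32 pm).
Sb > Cl: relative to Cl, both the across-period and down-group shifts push Sb's atomic radius up.
Sr > Sb: both are in period 5; the period trend gives Sr the larger value.
Rb > Sr: Rb lies to the left of Sr in period 5, so the across-period effect alone puts Rb larger.
Tabulated atomic radius (pm): H 32, Cl 99, Rb 210, Sr 185, Sb 140.
So from largest to smallest: Rb > Sr > Sb > Cl > H.

Rb > Sr > Sb > Cl > H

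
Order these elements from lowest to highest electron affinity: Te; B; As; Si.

B < As < Si < Te

Electron affinity generally becomes more exothermic across a period toward the halogens and less exothermic down a group.
A diagonal step moves right (one effect) and down (the opposite effect) at once.
As > B: the two effects oppose for this pair; the across-period effect wins (78 vs 27 kJ/mol).
Si > As: period and group pull opposite ways; the down-group shift dominates (134 vs 78 kJ/mol).
Te > Si: the two effects oppose for this pair; the across-period effect wins (190 vs 134 kJ/mol).
Tabulated electron affinity (kJ/mol): B 27, Si 134, As 78, Te 190.
So from lowest to highest: B < As < Si < Te.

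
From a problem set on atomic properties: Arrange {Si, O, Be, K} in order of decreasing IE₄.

The fourth ionization energy removes an electron from the +3 ion. For each element: Si³⁺ still has 1 valence electron; O³⁺ still has 3 valence electrons; Be³⁺ is already 1 electron into the core; K³⁺ is already 2 electrons into the core.
Usually core removal costs more than valence removal, but here the competition is close: a tightly held n=2 valence electron can cost more to remove than an n=3 core electron, so the actual values have to decide it.
Valence configurations: Si³⁺ [Ne]3s¹, O³⁺ [He]2s²2p¹.
Approximate IE_4 values (kJ/mol): Si 4356, O 7469, Be 21007, K 5877.
Putting it together, IE_4: Si < K < O < Be.

Be, O, K, Si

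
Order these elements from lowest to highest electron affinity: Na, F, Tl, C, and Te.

C is in period 2, group 14; F is in period 2, group 17; Na is in period 3, group 1; Te is in period 5, group 16; Tl is in period 6, group 13.
Atoms with high Z_eff and room in the valence shell (especially the halogens) have the most exothermic electron affinities.
Here both period and group differ, so the two effects have to be weighed against each other.
Na > Tl: the two effects oppose for this pair; the down-group effect wins (53 vs 19 kJ/mol).
C > Na: both effects reinforce here, so C is clearly the higher of the two.
Te > C: the two effects oppose for this pair; the across-period effect wins (190 vs 122 kJ/mol).
F > Te: relative to Te, both the across-period and down-group shifts push F's electron affinity up.
Approximate values (kJ/mol): C 122, F 328, Na 53, Te 190, Tl 19.
So from lowest to highest: Tl < Na < C < Te < F.

Tl < Na < C < Te < F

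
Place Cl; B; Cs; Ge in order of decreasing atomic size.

B is in period 2, group 13; Cl is in period 3, group 17; Ge is in period 4, group 14; Cs is in period 6, group 1.
Atomic radius shrinks across a period as nuclear charge pulls the same shell inward, and grows down a group as new shells are added.
Neither a single period nor a single group — weigh both effects.
Cl > B: the two effects oppose for this pair; the down-group effect wins (99 vs 85 pm).
Ge > Cl: both effects reinforce here, so Ge is clearly the larger of the two.
Cs > Ge: relative to Ge, both the across-period and down-group shifts push Cs's atomic radius up.
Approximate values (pm): B 85, Cl 99, Ge 121, Cs 232.
So from largest to smallest: Cs > Ge > Cl > B.

Cs > Ge > Cl > B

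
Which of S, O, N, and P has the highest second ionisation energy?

Consider each +1 ion: S⁺ still has 5 valence electrons; O⁺ still has 5 valence electrons; N⁺ still has 4 valence electrons; P⁺ still has 4 valence electrons.
All are still removing valence electrons, so compare the +1 ions as you would atoms: IE_2 generally rises across a period (higher Z_eff) and falls down a group (larger shell), subject to the usual subshell exceptions.
Valence configurations: S⁺ [Ne]3s²3p³, O⁺ [He]2s²2p³, N⁺ [He]2s²2p², P⁺ [Ne]3s²3p².
Tabulated IE_2 (kJ/mol): S 2252, O 3388, N 2856, P 1907.
So the second ionization energies run P < S < N < O.

O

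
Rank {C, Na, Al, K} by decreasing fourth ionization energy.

After 3 electrons have been removed, what remains? C³⁺ still has 1 valence electron; Na³⁺ is already 2 electrons into the core; Al³⁺ is the bare [Ne] core; K³⁺ is already 2 electrons into the core.
Usually core removal costs more than valence removal, but here the competition is close: a tightly held n=2 valence electron can cost more to remove than an n=3 core electron, so the actual values have to decide it.
Approximate IE_4 values (kJ/mol): C 6223, Na 9543, Al 11577, K 5877.
Hence IE_4: K < C < Na < Al.

Al > Na > C > K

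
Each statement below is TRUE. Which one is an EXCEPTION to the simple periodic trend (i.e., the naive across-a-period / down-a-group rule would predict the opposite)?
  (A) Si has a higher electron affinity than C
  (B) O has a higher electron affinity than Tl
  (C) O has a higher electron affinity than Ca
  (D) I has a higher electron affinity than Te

(A)

The general trend: electron affinity increases across a period and decreases down a group.
(A) Si (period 3, group 14) vs C (period 2, group 14): the stated order contradicts the simple trend.
(B) O (period 2, group 16) vs Tl (period 6, group 13): the stated order agrees with the simple trend.
(C) O (period 2, group 16) vs Ca (period 4, group 2): the stated order agrees with the simple trend.
(D) I (period 5, group 17) vs Te (period 5, group 16): the stated order agrees with the simple trend.
The exception is (A): Si's larger, more diffuse 3p orbitals accept an added electron slightly more readily than C's compact 2p.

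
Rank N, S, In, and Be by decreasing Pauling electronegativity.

Be is in period 2, group 2; N is in period 2, group 15; S is in period 3, group 16; In is in period 5, group 13.
Smaller atoms with higher effective nuclear charge are more electronegative.
Neither a single period nor a single group — weigh both effects.
In > Be: period and group pull opposite ways; the across-period shift dominates (1.78 vs 1.57).
S > In: both effects reinforce here, so S is clearly the higher of the two.
N > S: the two effects oppose for this pair; the down-group effect wins (3.04 vs 2.58).
For reference (Pauling): Be 1.57, N 3.04, S 2.58, In 1.78.
So from highest to lowest: N > S > In > Be.

N, S, In, Be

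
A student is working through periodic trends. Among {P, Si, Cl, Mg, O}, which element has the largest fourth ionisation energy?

Mg

IE_4 is the cost of taking one more electron from the +3 cation: P³⁺ still has 2 valence electrons; Si³⁺ still has 1 valence electron; Cl³⁺ still has 4 valence electrons; Mg³⁺ is already 1 electron into the core; O³⁺ still has 3 valence electrons.
Breaking into a closed-shell core is much more expensive than removing a leftover valence electron — Mg has the largest IE_4 here.
Valence configurations: P³⁺ [Ne]3s², Si³⁺ [Ne]3s¹, Cl³⁺ [Ne]3s²3p², O³⁺ [He]2s²2p¹.
Tabulated IE_4 (kJ/mol): P 4964, Si 4356, Cl 5159, Mg 10543, O 7469.
Hence IE_4: Si < P < Cl < O < Mg.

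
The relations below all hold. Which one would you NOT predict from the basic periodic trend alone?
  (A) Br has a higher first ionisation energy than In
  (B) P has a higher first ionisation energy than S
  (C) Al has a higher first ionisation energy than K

The general trend: first ionisation energy increases across a period and decreases down a group.
(A) Br (period 4, group 17) vs In (period 5, group 13): the stated order agrees with the simple trend.
(B) P (period 3, group 15) vs S (period 3, group 16): the stated order contradicts the simple trend.
(C) Al (period 3, group 13) vs K (period 4, group 1): the stated order agrees with the simple trend.
The exception is (B): S (3p⁴) ionizes more easily than half-filled P (3p³) because the paired 3p electron in S is pushed out by e⁻–e⁻ repulsion.

(B)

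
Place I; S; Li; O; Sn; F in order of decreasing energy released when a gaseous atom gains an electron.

F > I > S > O > Sn > Li

Li is in period 2, group 1; O is in period 2, group 16; F is in period 2, group 17; S is in period 3, group 16; Sn is in period 5, group 14; I is in period 5, group 17.
Atoms with high Z_eff and room in the valence shell (especially the halogens) have the most exothermic electron affinities.
Neither a single period nor a single group — weigh both effects.
Sn > Li: period and group pull opposite ways; the across-period shift dominates (107 vs 60 kJ/mol).
O > Sn: both effects reinforce here, so O is clearly the higher of the two.
S > O: this pair runs against the simple trend — see the exception note.
I > S: the two effects oppose for this pair; the across-period effect wins (295 vs 200 kJ/mol).
F > I: F sits above I in group 17, so the down-group effect alone puts F higher.
Note the exception: S has a higher electron affinity than O, contrary to the simple trend — the compact 2p subshell of O repels the added electron more than S's larger 3p does.
Tabulated electron affinity (kJ/mol): Li 60, O 141, F 328, S 200, Sn 107, I 295.
So from highest to lowest: F > I > S > O > Sn > Li.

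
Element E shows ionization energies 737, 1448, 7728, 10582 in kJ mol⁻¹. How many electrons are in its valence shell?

2

Look for the largest jump between consecutive ionization energies: IE3/IE2 ≈ 5.3, far larger than any earlier ratio.
That jump marks the point where a core electron is being removed. So the atom has 2 valence electrons.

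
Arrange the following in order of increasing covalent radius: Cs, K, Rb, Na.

Na < K < Rb < Cs

Na is in period 3, group 1; K is in period 4, group 1; Rb is in period 5, group 1; Cs is in period 6, group 1.
Across a period the added protons contract the valence shell; down a group each new principal shell makes the atom larger.
All are in group 1, so atomic radius increases down the group.
So from smallest to largest: Na < K < Rb < Cs.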